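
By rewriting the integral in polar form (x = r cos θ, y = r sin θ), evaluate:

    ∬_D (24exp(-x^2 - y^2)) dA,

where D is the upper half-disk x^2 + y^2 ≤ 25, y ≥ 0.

The region D is 0 ≤ r ≤ 5, 0 ≤ θ ≤ π in polar coordinates, where x = r cos(θ), y = r sin(θ), and dA = r dr dθ.

Under the substitution, the integrand becomes 24exp(-r^2), so

    ∬_D (24exp(-x^2 - y^2)) dA = ∫_{0}^{π} ∫_{0}^{5} (24exp(-r^2)) · r dr dθ.

Inner integral (in r): ∫_{0}^{5} (24exp(-r^2)) · r dr = 12 - 12exp(-25).

Outer integral (in θ): ∫_{0}^{π} (12 - 12exp(-25)) dθ = -12π exp(-25) + 12π.

Therefore ∬_D (24exp(-x^2 - y^2)) dA = -12π exp(-25) + 12π.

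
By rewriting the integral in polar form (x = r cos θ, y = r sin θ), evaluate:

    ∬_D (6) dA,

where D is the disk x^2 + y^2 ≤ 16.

The region D is 0 ≤ r ≤ 4, 0 ≤ θ ≤ 2π in polar coordinates, where x = r cos(θ), y = r sin(θ), and dA = r dr dθ.

Under the substitution, the integrand becomes 6, so

    ∬_D (6) dA = ∫_{0}^{2π} ∫_{0}^{4} (6) · r dr dθ.

Inner integral (in r): ∫_{0}^{4} (6) · r dr = 48.

Outer integral (in θ): ∫_{0}^{2π} (48) dθ = 96π.

Therefore ∬_D (6) dA = 96π.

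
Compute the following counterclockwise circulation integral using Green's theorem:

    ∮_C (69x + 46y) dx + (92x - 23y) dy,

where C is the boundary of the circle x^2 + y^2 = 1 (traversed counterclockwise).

Green's theorem converts the closed line integral into a double integral over the enclosed region D:

    ∮_C P dx + Q dy = ∬_D (∂Q/∂x - ∂P/∂y) dA.

Here P = 69x + 46y, Q = 92x - 23y, so

    ∂Q/∂x = 92,    ∂P/∂y = 46,
    ∂Q/∂x - ∂P/∂y = 46.

D is the region x^2 + y^2 ≤ 1. Evaluating the double integral:

In polar coordinates (x = r cos θ, y = r sin θ, dA = r dr dθ) the integrand becomes 46, so

    ∬_D (46) dA = ∫_0^{2π} ∫_0^{1} (46) · r dr dθ.

Inner (r from 0 to 1): 23.
Outer (θ from 0 to 2π): 46π.

Therefore ∮_C P dx + Q dy = 46π.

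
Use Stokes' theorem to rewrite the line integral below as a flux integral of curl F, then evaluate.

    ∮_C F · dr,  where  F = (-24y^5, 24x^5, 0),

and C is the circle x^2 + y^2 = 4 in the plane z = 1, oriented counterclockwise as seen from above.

Let S be the flat disk x^2 + y^2 ≤ 4 in the plane z = 1, with upward unit normal n̂ = ẑ. By Stokes' theorem,

    ∮_C F · dr = ∬_S (∇ × F) · n̂ dS = ∬_D (curl F)_z dA,

where D is the disk x^2 + y^2 ≤ 4.

Compute the curl of F = (-24y^5, 24x^5, 0):
    (∇ × F)_x = ∂F_z/∂y - ∂F_y/∂z = 0,
    (∇ × F)_y = ∂F_x/∂z - ∂F_z/∂x = 0,
    (∇ × F)_z = ∂F_y/∂x - ∂F_x/∂y = 120x^4 + 120y^4.

On z = 1, (curl F)_z = 120x^4 + 120y^4.

Convert to polar (x = r cos θ, y = r sin θ, dA = r dr dθ); the integrand becomes 120r^4(sin(θ)^4 + cos(θ)^4), so

    ∬_D (curl F)_z dA = ∫_0^{2π} ∫_0^{2} (120r^4(sin(θ)^4 + cos(θ)^4)) · r dr dθ.

Inner (r from 0 to 2): 1280sin(θ)^4 + 1280cos(θ)^4.
Outer (θ from 0 to 2π): 1920π.

Therefore ∮_C F · dr = 1920π.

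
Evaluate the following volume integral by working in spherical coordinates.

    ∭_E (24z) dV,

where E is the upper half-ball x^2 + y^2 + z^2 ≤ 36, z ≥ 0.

In spherical coordinates, x = ρ sin(φ) cos(θ), y = ρ sin(φ) sin(θ), z = ρ cos(φ), and dV = ρ^2 sin(φ) dρ dφ dθ.

The integrand becomes 24ρ cos(φ), so

    ∭_E (24z) dV = ∫_{0}^{2π} ∫_{0}^{π/2} ∫_{0}^{6} (24ρ cos(φ)) · ρ^2 sin(φ) dρ dφ dθ.

Inner (ρ): 3888sin(2φ).
Middle (φ): 3888.
Outer (θ): 7776π.

Therefore the triple integral equals 7776π.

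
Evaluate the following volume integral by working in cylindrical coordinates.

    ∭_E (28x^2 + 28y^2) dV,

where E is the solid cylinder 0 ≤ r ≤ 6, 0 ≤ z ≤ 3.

In cylindrical coordinates, x = r cos(θ), y = r sin(θ), z = z, and dV = r dr dθ dz.

The integrand becomes 28r^2, so

    ∭_E (28x^2 + 28y^2) dV = ∫_{0}^{2π} ∫_{0}^{6} ∫_{0}^{3} (28r^2) · r dz dr dθ.

Inner (z): 84r^3.
Middle (r from 0 to 6): 27216.
Outer (θ): 54432π.

Therefore the triple integral equals 54432π.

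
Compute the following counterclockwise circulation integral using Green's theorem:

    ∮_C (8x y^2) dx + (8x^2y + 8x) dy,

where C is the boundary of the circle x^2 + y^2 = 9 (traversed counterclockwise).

Green's theorem converts the closed line integral into a double integral over the enclosed region D:

    ∮_C P dx + Q dy = ∬_D (∂Q/∂x - ∂P/∂y) dA.

Here P = 8x y^2, Q = 8x^2y + 8x, so

    ∂Q/∂x = 16x y + 8,    ∂P/∂y = 16x y,
    ∂Q/∂x - ∂P/∂y = 8.

D is the region x^2 + y^2 ≤ 9. Evaluating the double integral:

In polar coordinates (x = r cos θ, y = r sin θ, dA = r dr dθ) the integrand becomes 8, so

    ∬_D (8) dA = ∫_0^{2π} ∫_0^{3} (8) · r dr dθ.

Inner (r from 0 to 3): 36.
Outer (θ from 0 to 2π): 72π.

Therefore ∮_C P dx + Q dy = 72π.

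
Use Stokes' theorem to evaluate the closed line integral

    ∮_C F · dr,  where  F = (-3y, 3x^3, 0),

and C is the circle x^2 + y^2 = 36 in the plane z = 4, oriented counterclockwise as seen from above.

Let S be the flat disk x^2 + y^2 ≤ 36 in the plane z = 4, with upward unit normal n̂ = ẑ. By Stokes' theorem,

    ∮_C F · dr = ∬_S (∇ × F) · n̂ dS = ∬_D (curl F)_z dA,

where D is the disk x^2 + y^2 ≤ 36.

Compute the curl of F = (-3y, 3x^3, 0):
    (∇ × F)_x = ∂F_z/∂y - ∂F_y/∂z = 0,
    (∇ × F)_y = ∂F_x/∂z - ∂F_z/∂x = 0,
    (∇ × F)_z = ∂F_y/∂x - ∂F_x/∂y = 9x^2 + 3.

On z = 4, (curl F)_z = 9x^2 + 3.

Convert to polar (x = r cos θ, y = r sin θ, dA = r dr dθ); the integrand becomes 9r^2cos(θ)^2 + 3, so

    ∬_D (curl F)_z dA = ∫_0^{2π} ∫_0^{6} (9r^2cos(θ)^2 + 3) · r dr dθ.

Inner (r from 0 to 6): 2916cos(θ)^2 + 54.
Outer (θ from 0 to 2π): 3024π.

Therefore ∮_C F · dr = 3024π.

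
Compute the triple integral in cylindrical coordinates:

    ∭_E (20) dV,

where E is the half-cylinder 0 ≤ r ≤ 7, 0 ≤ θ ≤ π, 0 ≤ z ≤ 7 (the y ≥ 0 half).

In cylindrical coordinates, x = r cos(θ), y = r sin(θ), z = z, and dV = r dr dθ dz.

The integrand becomes 20, so

    ∭_E (20) dV = ∫_{0}^{π} ∫_{0}^{7} ∫_{0}^{7} (20) · r dz dr dθ.

Inner (z): 140r.
Middle (r from 0 to 7): 3430.
Outer (θ): 3430π.

Therefore the triple integral equals 3430π.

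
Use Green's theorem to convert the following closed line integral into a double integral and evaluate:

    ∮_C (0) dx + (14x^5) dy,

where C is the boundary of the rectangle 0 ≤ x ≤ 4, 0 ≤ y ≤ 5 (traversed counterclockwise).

Green's theorem converts the closed line integral into a double integral over the enclosed region D:

    ∮_C P dx + Q dy = ∬_D (∂Q/∂x - ∂P/∂y) dA.

Here P = 0, Q = 14x^5, so

    ∂Q/∂x = 70x^4,    ∂P/∂y = 0,
    ∂Q/∂x - ∂P/∂y = 70x^4.

D is the region 0 ≤ x ≤ 4, 0 ≤ y ≤ 5. Evaluating the double integral:

    ∬_D (70x^4) dA = ∫_0^{4} ∫_0^{5} (70x^4) dy dx.

Inner (y from 0 to 5): 350x^4.
Outer (x from 0 to 4): 71680.

Therefore ∮_C P dx + Q dy = 71680.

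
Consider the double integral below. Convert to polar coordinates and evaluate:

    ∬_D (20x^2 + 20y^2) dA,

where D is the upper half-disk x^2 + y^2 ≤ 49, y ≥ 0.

The region D is 0 ≤ r ≤ 7, 0 ≤ θ ≤ π in polar coordinates, where x = r cos(θ), y = r sin(θ), and dA = r dr dθ.

Under the substitution, the integrand becomes 20r^2, so

    ∬_D (20x^2 + 20y^2) dA = ∫_{0}^{π} ∫_{0}^{7} (20r^2) · r dr dθ.

Inner integral (in r): ∫_{0}^{7} (20r^2) · r dr = 12005.

Outer integral (in θ): ∫_{0}^{π} (12005) dθ = 12005π.

Therefore ∬_D (20x^2 + 20y^2) dA = 12005π.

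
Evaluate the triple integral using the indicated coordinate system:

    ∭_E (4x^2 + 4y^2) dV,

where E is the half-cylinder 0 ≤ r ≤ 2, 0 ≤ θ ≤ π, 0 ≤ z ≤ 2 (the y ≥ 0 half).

In cylindrical coordinates, x = r cos(θ), y = r sin(θ), z = z, and dV = r dr dθ dz.

The integrand becomes 4r^2, so

    ∭_E (4x^2 + 4y^2) dV = ∫_{0}^{π} ∫_{0}^{2} ∫_{0}^{2} (4r^2) · r dz dr dθ.

Inner (z): 8r^3.
Middle (r from 0 to 2): 32.
Outer (θ): 32π.

Therefore the triple integral equals 32π.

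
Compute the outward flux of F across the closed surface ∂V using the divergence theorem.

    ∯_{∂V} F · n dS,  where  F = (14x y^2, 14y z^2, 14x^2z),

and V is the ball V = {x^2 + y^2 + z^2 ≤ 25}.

By the divergence theorem,

    ∯_{∂V} F · n dS = ∭_V (∇ · F) dV.

Compute the divergence:
    ∇ · F = ∂F_x/∂x + ∂F_y/∂y + ∂F_z/∂z = 14y^2 + 14z^2 + 14x^2 = 14x^2 + 14y^2 + 14z^2.

In spherical coordinates, x = ρ sin(φ) cos(θ), y = ρ sin(φ) sin(θ), z = ρ cos(φ), dV = ρ^2 sin(φ) dρ dφ dθ, with 0 ≤ ρ ≤ 5, 0 ≤ φ ≤ π, 0 ≤ θ ≤ 2π.

The integrand, after substitution and multiplying by the volume element, becomes (14ρ^2) · ρ^2 sin(φ), so

    ∭_V (∇·F) dV = ∫_0^{2π} ∫_0^{π} ∫_0^{5} (14ρ^2) · ρ^2 sin(φ) dρ dφ dθ.

Inner (ρ from 0 to 5): 8750sin(φ).
Middle (φ from 0 to π): 17500.
Outer (θ from 0 to 2π): 35000π.

Therefore ∯_{∂V} F · n dS = 35000π.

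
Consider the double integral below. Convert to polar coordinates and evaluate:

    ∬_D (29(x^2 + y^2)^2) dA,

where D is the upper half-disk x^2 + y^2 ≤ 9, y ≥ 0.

The region D is 0 ≤ r ≤ 3, 0 ≤ θ ≤ π in polar coordinates, where x = r cos(θ), y = r sin(θ), and dA = r dr dθ.

Under the substitution, the integrand becomes 29r^4, so

    ∬_D (29(x^2 + y^2)^2) dA = ∫_{0}^{π} ∫_{0}^{3} (29r^4) · r dr dθ.

Inner integral (in r): ∫_{0}^{3} (29r^4) · r dr = 7047/2.

Outer integral (in θ): ∫_{0}^{π} (7047/2) dθ = 7047π/2.

Therefore ∬_D (29(x^2 + y^2)^2) dA = 7047π/2.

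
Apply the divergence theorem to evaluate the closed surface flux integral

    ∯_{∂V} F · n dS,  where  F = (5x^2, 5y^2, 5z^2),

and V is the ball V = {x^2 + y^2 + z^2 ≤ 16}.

By the divergence theorem,

    ∯_{∂V} F · n dS = ∭_V (∇ · F) dV.

Compute the divergence:
    ∇ · F = ∂F_x/∂x + ∂F_y/∂y + ∂F_z/∂z = 10x + 10y + 10z.

In spherical coordinates, x = ρ sin(φ) cos(θ), y = ρ sin(φ) sin(θ), z = ρ cos(φ), dV = ρ^2 sin(φ) dρ dφ dθ, with 0 ≤ ρ ≤ 4, 0 ≤ φ ≤ π, 0 ≤ θ ≤ 2π.

The integrand, after substitution and multiplying by the volume element, becomes (10ρ (sqrt(2)sin(φ)sin(θ + π/4) + cos(φ))) · ρ^2 sin(φ), so

    ∭_V (∇·F) dV = ∫_0^{2π} ∫_0^{π} ∫_0^{4} (10ρ (sqrt(2)sin(φ)sin(θ + π/4) + cos(φ))) · ρ^2 sin(φ) dρ dφ dθ.

Inner (ρ from 0 to 4): 640(sqrt(2)sin(φ)sin(θ + π/4) + cos(φ))sin(φ).
Middle (φ from 0 to π): 320sqrt(2)π sin(θ + π/4).
Outer (θ from 0 to 2π): 0.

Therefore ∯_{∂V} F · n dS = 0.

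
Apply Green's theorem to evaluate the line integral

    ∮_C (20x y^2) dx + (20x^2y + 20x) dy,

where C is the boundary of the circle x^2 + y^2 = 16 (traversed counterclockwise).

Green's theorem converts the closed line integral into a double integral over the enclosed region D:

    ∮_C P dx + Q dy = ∬_D (∂Q/∂x - ∂P/∂y) dA.

Here P = 20x y^2, Q = 20x^2y + 20x, so

    ∂Q/∂x = 40x y + 20,    ∂P/∂y = 40x y,
    ∂Q/∂x - ∂P/∂y = 20.

D is the region x^2 + y^2 ≤ 16. Evaluating the double integral:

In polar coordinates (x = r cos θ, y = r sin θ, dA = r dr dθ) the integrand becomes 20, so

    ∬_D (20) dA = ∫_0^{2π} ∫_0^{4} (20) · r dr dθ.

Inner (r from 0 to 4): 160.
Outer (θ from 0 to 2π): 320π.

Therefore ∮_C P dx + Q dy = 320π.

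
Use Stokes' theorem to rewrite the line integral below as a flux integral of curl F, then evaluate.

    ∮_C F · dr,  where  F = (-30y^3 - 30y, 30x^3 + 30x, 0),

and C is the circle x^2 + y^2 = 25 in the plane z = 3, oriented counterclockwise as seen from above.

Let S be the flat disk x^2 + y^2 ≤ 25 in the plane z = 3, with upward unit normal n̂ = ẑ. By Stokes' theorem,

    ∮_C F · dr = ∬_S (∇ × F) · n̂ dS = ∬_D (curl F)_z dA,

where D is the disk x^2 + y^2 ≤ 25.

Compute the curl of F = (-30y^3 - 30y, 30x^3 + 30x, 0):
    (∇ × F)_x = ∂F_z/∂y - ∂F_y/∂z = 0,
    (∇ × F)_y = ∂F_x/∂z - ∂F_z/∂x = 0,
    (∇ × F)_z = ∂F_y/∂x - ∂F_x/∂y = 90x^2 + 90y^2 + 60.

On z = 3, (curl F)_z = 90x^2 + 90y^2 + 60.

Convert to polar (x = r cos θ, y = r sin θ, dA = r dr dθ); the integrand becomes 90r^2 + 60, so

    ∬_D (curl F)_z dA = ∫_0^{2π} ∫_0^{5} (90r^2 + 60) · r dr dθ.

Inner (r from 0 to 5): 29625/2.
Outer (θ from 0 to 2π): 29625π.

Therefore ∮_C F · dr = 29625π.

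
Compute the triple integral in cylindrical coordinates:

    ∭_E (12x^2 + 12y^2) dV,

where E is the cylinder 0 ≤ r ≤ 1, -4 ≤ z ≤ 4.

In cylindrical coordinates, x = r cos(θ), y = r sin(θ), z = z, and dV = r dr dθ dz.

The integrand becomes 12r^2, so

    ∭_E (12x^2 + 12y^2) dV = ∫_{0}^{2π} ∫_{0}^{1} ∫_{-4}^{4} (12r^2) · r dz dr dθ.

Inner (z): 96r^3.
Middle (r from 0 to 1): 24.
Outer (θ): 48π.

Therefore the triple integral equals 48π.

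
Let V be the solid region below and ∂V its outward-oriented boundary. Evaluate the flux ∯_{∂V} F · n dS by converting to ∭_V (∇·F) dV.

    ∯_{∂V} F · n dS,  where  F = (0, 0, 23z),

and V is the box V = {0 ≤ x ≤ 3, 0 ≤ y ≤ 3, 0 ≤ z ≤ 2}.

By the divergence theorem,

    ∯_{∂V} F · n dS = ∭_V (∇ · F) dV.

Compute the divergence:
    ∇ · F = ∂F_x/∂x + ∂F_y/∂y + ∂F_z/∂z = 0 + 0 + 23 = 23.

V is a rectangular box, so dV = dx dy dz with 0 ≤ x ≤ 3, 0 ≤ y ≤ 3, 0 ≤ z ≤ 2.

Integrate (23) over V as an iterated integral:

    ∭_V (∇·F) dV = ∫_0^{3} ∫_0^{3} ∫_0^{2} (23) dz dy dx.

Inner (z from 0 to 2): 46.
Middle (y from 0 to 3): 138.
Outer (x from 0 to 3): 414.

Therefore ∯_{∂V} F · n dS = 414.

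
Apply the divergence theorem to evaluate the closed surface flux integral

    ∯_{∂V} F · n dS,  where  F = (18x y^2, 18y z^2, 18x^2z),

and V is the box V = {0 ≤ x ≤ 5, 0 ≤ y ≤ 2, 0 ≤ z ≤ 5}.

By the divergence theorem,

    ∯_{∂V} F · n dS = ∭_V (∇ · F) dV.

Compute the divergence:
    ∇ · F = ∂F_x/∂x + ∂F_y/∂y + ∂F_z/∂z = 18y^2 + 18z^2 + 18x^2 = 18x^2 + 18y^2 + 18z^2.

V is a rectangular box, so dV = dx dy dz with 0 ≤ x ≤ 5, 0 ≤ y ≤ 2, 0 ≤ z ≤ 5.

Integrate (18x^2 + 18y^2 + 18z^2) over V as an iterated integral:

    ∭_V (∇·F) dV = ∫_0^{5} ∫_0^{2} ∫_0^{5} (18x^2 + 18y^2 + 18z^2) dz dy dx.

Inner (z from 0 to 5): 90x^2 + 90y^2 + 750.
Middle (y from 0 to 2): 180x^2 + 1740.
Outer (x from 0 to 5): 16200.

Therefore ∯_{∂V} F · n dS = 16200.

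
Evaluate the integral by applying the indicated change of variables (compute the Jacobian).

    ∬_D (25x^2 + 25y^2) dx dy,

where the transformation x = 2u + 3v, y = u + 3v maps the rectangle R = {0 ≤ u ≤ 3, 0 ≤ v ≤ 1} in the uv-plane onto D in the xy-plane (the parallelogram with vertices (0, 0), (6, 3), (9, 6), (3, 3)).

Compute the Jacobian determinant of (x, y) with respect to (u, v):

    ∂(x,y)/∂(u,v) = | 2  3 | = (2)(3) - (3)(1) = 3.
                   | 1  3 |

Its absolute value is |J| = 3 (the area scaling factor).

Substituting x = 2u + 3v, y = u + 3v into the integrand,

    25x^2 + 25y^2 → 125u^2 + 450u v + 450v^2,

so the integral becomes

    ∬_R (125u^2 + 450u v + 450v^2) · |J| du dv = ∫_0^3 ∫_0^1 (375u^2 + 1350u v + 1350v^2) dv du.

Inner (v): 375u^2 + 675u + 450.
Outer (u): 15525/2.

Therefore ∬_D (25x^2 + 25y^2) dx dy = 15525/2.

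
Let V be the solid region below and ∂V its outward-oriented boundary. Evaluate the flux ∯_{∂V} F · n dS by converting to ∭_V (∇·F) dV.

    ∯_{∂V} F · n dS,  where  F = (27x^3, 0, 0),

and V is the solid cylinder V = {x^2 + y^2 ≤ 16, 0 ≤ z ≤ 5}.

By the divergence theorem,

    ∯_{∂V} F · n dS = ∭_V (∇ · F) dV.

Compute the divergence:
    ∇ · F = ∂F_x/∂x + ∂F_y/∂y + ∂F_z/∂z = 81x^2 + 0 + 0 = 81x^2.

In cylindrical coordinates, x = r cos(θ), y = r sin(θ), z = z, dV = r dr dθ dz, with 0 ≤ r ≤ 4, 0 ≤ θ ≤ 2π, 0 ≤ z ≤ 5.

The integrand, after substitution and multiplying by the volume element, becomes (81r^2cos(θ)^2) · r, so

    ∭_V (∇·F) dV = ∫_0^{2π} ∫_0^{4} ∫_0^{5} (81r^2cos(θ)^2) · r dz dr dθ.

Inner (z from 0 to 5): 405r^3cos(θ)^2.
Middle (r from 0 to 4): 25920cos(θ)^2.
Outer (θ from 0 to 2π): 25920π.

Therefore ∯_{∂V} F · n dS = 25920π.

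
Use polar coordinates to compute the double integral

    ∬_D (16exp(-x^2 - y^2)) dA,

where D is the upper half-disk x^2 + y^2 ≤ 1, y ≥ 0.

The region D is 0 ≤ r ≤ 1, 0 ≤ θ ≤ π in polar coordinates, where x = r cos(θ), y = r sin(θ), and dA = r dr dθ.

Under the substitution, the integrand becomes 16exp(-r^2), so

    ∬_D (16exp(-x^2 - y^2)) dA = ∫_{0}^{π} ∫_{0}^{1} (16exp(-r^2)) · r dr dθ.

Inner integral (in r): ∫_{0}^{1} (16exp(-r^2)) · r dr = 8 - 8exp(-1).

Outer integral (in θ): ∫_{0}^{π} (8 - 8exp(-1)) dθ = -8π exp(-1) + 8π.

Therefore ∬_D (16exp(-x^2 - y^2)) dA = -8π exp(-1) + 8π.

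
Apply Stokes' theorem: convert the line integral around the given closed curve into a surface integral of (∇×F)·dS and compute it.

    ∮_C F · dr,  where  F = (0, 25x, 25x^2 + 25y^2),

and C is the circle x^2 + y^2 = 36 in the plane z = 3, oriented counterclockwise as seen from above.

Let S be the flat disk x^2 + y^2 ≤ 36 in the plane z = 3, with upward unit normal n̂ = ẑ. By Stokes' theorem,

    ∮_C F · dr = ∬_S (∇ × F) · n̂ dS = ∬_D (curl F)_z dA,

where D is the disk x^2 + y^2 ≤ 36.

Compute the curl of F = (0, 25x, 25x^2 + 25y^2):
    (∇ × F)_x = ∂F_z/∂y - ∂F_y/∂z = 50y,
    (∇ × F)_y = ∂F_x/∂z - ∂F_z/∂x = -50x,
    (∇ × F)_z = ∂F_y/∂x - ∂F_x/∂y = 25.

On z = 3, (curl F)_z = 25.

Convert to polar (x = r cos θ, y = r sin θ, dA = r dr dθ); the integrand becomes 25, so

    ∬_D (curl F)_z dA = ∫_0^{2π} ∫_0^{6} (25) · r dr dθ.

Inner (r from 0 to 6): 450.
Outer (θ from 0 to 2π): 900π.

Therefore ∮_C F · dr = 900π.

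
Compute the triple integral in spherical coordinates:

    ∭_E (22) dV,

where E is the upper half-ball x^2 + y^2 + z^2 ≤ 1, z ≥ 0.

In spherical coordinates, x = ρ sin(φ) cos(θ), y = ρ sin(φ) sin(θ), z = ρ cos(φ), and dV = ρ^2 sin(φ) dρ dφ dθ.

The integrand becomes 22, so

    ∭_E (22) dV = ∫_{0}^{2π} ∫_{0}^{π/2} ∫_{0}^{1} (22) · ρ^2 sin(φ) dρ dφ dθ.

Inner (ρ): 22sin(φ)/3.
Middle (φ): 22/3.
Outer (θ): 44π/3.

Therefore the triple integral equals 44π/3.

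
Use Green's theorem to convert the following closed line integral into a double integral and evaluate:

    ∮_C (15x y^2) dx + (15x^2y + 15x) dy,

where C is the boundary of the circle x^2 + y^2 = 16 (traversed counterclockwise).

Green's theorem converts the closed line integral into a double integral over the enclosed region D:

    ∮_C P dx + Q dy = ∬_D (∂Q/∂x - ∂P/∂y) dA.

Here P = 15x y^2, Q = 15x^2y + 15x, so

    ∂Q/∂x = 30x y + 15,    ∂P/∂y = 30x y,
    ∂Q/∂x - ∂P/∂y = 15.

D is the region x^2 + y^2 ≤ 16. Evaluating the double integral:

In polar coordinates (x = r cos θ, y = r sin θ, dA = r dr dθ) the integrand becomes 15, so

    ∬_D (15) dA = ∫_0^{2π} ∫_0^{4} (15) · r dr dθ.

Inner (r from 0 to 4): 120.
Outer (θ from 0 to 2π): 240π.

Therefore ∮_C P dx + Q dy = 240π.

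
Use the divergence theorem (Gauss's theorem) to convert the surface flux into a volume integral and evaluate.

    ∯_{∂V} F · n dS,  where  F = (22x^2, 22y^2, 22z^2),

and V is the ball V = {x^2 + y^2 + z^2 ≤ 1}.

By the divergence theorem,

    ∯_{∂V} F · n dS = ∭_V (∇ · F) dV.

Compute the divergence:
    ∇ · F = ∂F_x/∂x + ∂F_y/∂y + ∂F_z/∂z = 44x + 44y + 44z.

In spherical coordinates, x = ρ sin(φ) cos(θ), y = ρ sin(φ) sin(θ), z = ρ cos(φ), dV = ρ^2 sin(φ) dρ dφ dθ, with 0 ≤ ρ ≤ 1, 0 ≤ φ ≤ π, 0 ≤ θ ≤ 2π.

The integrand, after substitution and multiplying by the volume element, becomes (44ρ (sqrt(2)sin(φ)sin(θ + π/4) + cos(φ))) · ρ^2 sin(φ), so

    ∭_V (∇·F) dV = ∫_0^{2π} ∫_0^{π} ∫_0^{1} (44ρ (sqrt(2)sin(φ)sin(θ + π/4) + cos(φ))) · ρ^2 sin(φ) dρ dφ dθ.

Inner (ρ from 0 to 1): 11(sqrt(2)sin(φ)sin(θ + π/4) + cos(φ))sin(φ).
Middle (φ from 0 to π): 11sqrt(2)π sin(θ + π/4)/2.
Outer (θ from 0 to 2π): 0.

Therefore ∯_{∂V} F · n dS = 0.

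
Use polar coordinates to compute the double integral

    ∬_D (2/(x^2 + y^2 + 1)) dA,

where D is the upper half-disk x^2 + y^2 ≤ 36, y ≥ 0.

The region D is 0 ≤ r ≤ 6, 0 ≤ θ ≤ π in polar coordinates, where x = r cos(θ), y = r sin(θ), and dA = r dr dθ.

Under the substitution, the integrand becomes 2/(r^2 + 1), so

    ∬_D (2/(x^2 + y^2 + 1)) dA = ∫_{0}^{π} ∫_{0}^{6} (2/(r^2 + 1)) · r dr dθ.

Inner integral (in r): ∫_{0}^{6} (2/(r^2 + 1)) · r dr = log(37).

Outer integral (in θ): ∫_{0}^{π} (log(37)) dθ = π log(37).

Therefore ∬_D (2/(x^2 + y^2 + 1)) dA = π log(37).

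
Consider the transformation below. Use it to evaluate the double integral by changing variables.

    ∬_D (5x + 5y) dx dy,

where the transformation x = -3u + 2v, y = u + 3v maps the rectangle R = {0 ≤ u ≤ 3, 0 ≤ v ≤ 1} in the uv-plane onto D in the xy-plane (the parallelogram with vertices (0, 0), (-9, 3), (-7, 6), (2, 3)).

Compute the Jacobian determinant of (x, y) with respect to (u, v):

    ∂(x,y)/∂(u,v) = | -3  2 | = (-3)(3) - (2)(1) = -11.
                   | 1  3 |

Its absolute value is |J| = 11 (the area scaling factor).

Substituting x = -3u + 2v, y = u + 3v into the integrand,

    5x + 5y → -10u + 25v,

so the integral becomes

    ∬_R (-10u + 25v) · |J| du dv = ∫_0^3 ∫_0^1 (-110u + 275v) dv du.

Inner (v): 275/2 - 110u.
Outer (u): -165/2.

Therefore ∬_D (5x + 5y) dx dy = -165/2.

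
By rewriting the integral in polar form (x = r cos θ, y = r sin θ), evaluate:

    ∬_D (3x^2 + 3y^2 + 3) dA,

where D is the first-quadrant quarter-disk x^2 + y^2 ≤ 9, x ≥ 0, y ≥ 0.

The region D is 0 ≤ r ≤ 3, 0 ≤ θ ≤ π/2 in polar coordinates, where x = r cos(θ), y = r sin(θ), and dA = r dr dθ.

Under the substitution, the integrand becomes 3r^2 + 3, so

    ∬_D (3x^2 + 3y^2 + 3) dA = ∫_{0}^{π/2} ∫_{0}^{3} (3r^2 + 3) · r dr dθ.

Inner integral (in r): ∫_{0}^{3} (3r^2 + 3) · r dr = 297/4.

Outer integral (in θ): ∫_{0}^{π/2} (297/4) dθ = 297π/8.

Therefore ∬_D (3x^2 + 3y^2 + 3) dA = 297π/8.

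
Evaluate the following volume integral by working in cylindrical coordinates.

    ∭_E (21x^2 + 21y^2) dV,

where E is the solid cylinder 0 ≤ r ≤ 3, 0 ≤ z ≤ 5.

In cylindrical coordinates, x = r cos(θ), y = r sin(θ), z = z, and dV = r dr dθ dz.

The integrand becomes 21r^2, so

    ∭_E (21x^2 + 21y^2) dV = ∫_{0}^{2π} ∫_{0}^{3} ∫_{0}^{5} (21r^2) · r dz dr dθ.

Inner (z): 105r^3.
Middle (r from 0 to 3): 8505/4.
Outer (θ): 8505π/2.

Therefore the triple integral equals 8505π/2.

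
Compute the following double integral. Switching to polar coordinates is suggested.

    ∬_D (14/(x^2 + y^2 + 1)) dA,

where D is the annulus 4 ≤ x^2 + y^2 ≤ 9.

The region D is 2 ≤ r ≤ 3, 0 ≤ θ ≤ 2π in polar coordinates, where x = r cos(θ), y = r sin(θ), and dA = r dr dθ.

Under the substitution, the integrand becomes 14/(r^2 + 1), so

    ∬_D (14/(x^2 + y^2 + 1)) dA = ∫_{0}^{2π} ∫_{2}^{3} (14/(r^2 + 1)) · r dr dθ.

Inner integral (in r): ∫_{2}^{3} (14/(r^2 + 1)) · r dr = log(128).

Outer integral (in θ): ∫_{0}^{2π} (log(128)) dθ = 14π log(2).

Therefore ∬_D (14/(x^2 + y^2 + 1)) dA = 14π log(2).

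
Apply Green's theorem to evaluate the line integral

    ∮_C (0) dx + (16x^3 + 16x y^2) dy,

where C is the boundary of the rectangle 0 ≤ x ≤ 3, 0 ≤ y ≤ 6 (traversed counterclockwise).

Green's theorem converts the closed line integral into a double integral over the enclosed region D:

    ∮_C P dx + Q dy = ∬_D (∂Q/∂x - ∂P/∂y) dA.

Here P = 0, Q = 16x^3 + 16x y^2, so

    ∂Q/∂x = 48x^2 + 16y^2,    ∂P/∂y = 0,
    ∂Q/∂x - ∂P/∂y = 48x^2 + 16y^2.

D is the region 0 ≤ x ≤ 3, 0 ≤ y ≤ 6. Evaluating the double integral:

    ∬_D (48x^2 + 16y^2) dA = ∫_0^{3} ∫_0^{6} (48x^2 + 16y^2) dy dx.

Inner (y from 0 to 6): 288x^2 + 1152.
Outer (x from 0 to 3): 6048.

Therefore ∮_C P dx + Q dy = 6048.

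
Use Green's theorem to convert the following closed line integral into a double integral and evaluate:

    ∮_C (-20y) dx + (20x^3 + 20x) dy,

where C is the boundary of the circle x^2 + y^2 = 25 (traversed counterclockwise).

Green's theorem converts the closed line integral into a double integral over the enclosed region D:

    ∮_C P dx + Q dy = ∬_D (∂Q/∂x - ∂P/∂y) dA.

Here P = -20y, Q = 20x^3 + 20x, so

    ∂Q/∂x = 60x^2 + 20,    ∂P/∂y = -20,
    ∂Q/∂x - ∂P/∂y = 60x^2 + 40.

D is the region x^2 + y^2 ≤ 25. Evaluating the double integral:

In polar coordinates (x = r cos θ, y = r sin θ, dA = r dr dθ) the integrand becomes 60r^2cos(θ)^2 + 40, so

    ∬_D (60x^2 + 40) dA = ∫_0^{2π} ∫_0^{5} (60r^2cos(θ)^2 + 40) · r dr dθ.

Inner (r from 0 to 5): 9375cos(θ)^2 + 500.
Outer (θ from 0 to 2π): 10375π.

Therefore ∮_C P dx + Q dy = 10375π.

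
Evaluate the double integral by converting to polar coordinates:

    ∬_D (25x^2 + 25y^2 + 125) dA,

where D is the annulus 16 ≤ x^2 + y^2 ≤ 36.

The region D is 4 ≤ r ≤ 6, 0 ≤ θ ≤ 2π in polar coordinates, where x = r cos(θ), y = r sin(θ), and dA = r dr dθ.

Under the substitution, the integrand becomes 25r^2 + 125, so

    ∬_D (25x^2 + 25y^2 + 125) dA = ∫_{0}^{2π} ∫_{4}^{6} (25r^2 + 125) · r dr dθ.

Inner integral (in r): ∫_{4}^{6} (25r^2 + 125) · r dr = 7750.

Outer integral (in θ): ∫_{0}^{2π} (7750) dθ = 15500π.

Therefore ∬_D (25x^2 + 25y^2 + 125) dA = 15500π.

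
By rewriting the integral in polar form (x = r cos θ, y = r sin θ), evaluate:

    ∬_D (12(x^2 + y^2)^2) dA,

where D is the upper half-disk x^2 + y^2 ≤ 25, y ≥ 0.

The region D is 0 ≤ r ≤ 5, 0 ≤ θ ≤ π in polar coordinates, where x = r cos(θ), y = r sin(θ), and dA = r dr dθ.

Under the substitution, the integrand becomes 12r^4, so

    ∬_D (12(x^2 + y^2)^2) dA = ∫_{0}^{π} ∫_{0}^{5} (12r^4) · r dr dθ.

Inner integral (in r): ∫_{0}^{5} (12r^4) · r dr = 31250.

Outer integral (in θ): ∫_{0}^{π} (31250) dθ = 31250π.

Therefore ∬_D (12(x^2 + y^2)^2) dA = 31250π.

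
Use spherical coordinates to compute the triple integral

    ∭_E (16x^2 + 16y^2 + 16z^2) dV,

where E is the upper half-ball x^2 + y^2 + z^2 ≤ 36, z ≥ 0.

In spherical coordinates, x = ρ sin(φ) cos(θ), y = ρ sin(φ) sin(θ), z = ρ cos(φ), and dV = ρ^2 sin(φ) dρ dφ dθ.

The integrand becomes 16ρ^2, so

    ∭_E (16x^2 + 16y^2 + 16z^2) dV = ∫_{0}^{2π} ∫_{0}^{π/2} ∫_{0}^{6} (16ρ^2) · ρ^2 sin(φ) dρ dφ dθ.

Inner (ρ): 124416sin(φ)/5.
Middle (φ): 124416/5.
Outer (θ): 248832π/5.

Therefore the triple integral equals 248832π/5.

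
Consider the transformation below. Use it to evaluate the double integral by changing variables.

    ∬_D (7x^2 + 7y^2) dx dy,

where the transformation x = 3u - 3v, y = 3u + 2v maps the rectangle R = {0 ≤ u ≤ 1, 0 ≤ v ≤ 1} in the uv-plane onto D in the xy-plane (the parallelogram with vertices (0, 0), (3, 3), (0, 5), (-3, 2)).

Compute the Jacobian determinant of (x, y) with respect to (u, v):

    ∂(x,y)/∂(u,v) = | 3  -3 | = (3)(2) - (-3)(3) = 15.
                   | 3  2 |

Its absolute value is |J| = 15 (the area scaling factor).

Substituting x = 3u - 3v, y = 3u + 2v into the integrand,

    7x^2 + 7y^2 → 126u^2 - 42u v + 91v^2,

so the integral becomes

    ∬_R (126u^2 - 42u v + 91v^2) · |J| du dv = ∫_0^1 ∫_0^1 (1890u^2 - 630u v + 1365v^2) dv du.

Inner (v): 1890u^2 - 315u + 455.
Outer (u): 1855/2.

Therefore ∬_D (7x^2 + 7y^2) dx dy = 1855/2.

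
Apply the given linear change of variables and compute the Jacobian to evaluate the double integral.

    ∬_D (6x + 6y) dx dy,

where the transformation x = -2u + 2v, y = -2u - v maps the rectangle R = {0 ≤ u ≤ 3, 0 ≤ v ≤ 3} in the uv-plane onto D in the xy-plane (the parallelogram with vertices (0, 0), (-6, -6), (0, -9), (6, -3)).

Compute the Jacobian determinant of (x, y) with respect to (u, v):

    ∂(x,y)/∂(u,v) = | -2  2 | = (-2)(-1) - (2)(-2) = 6.
                   | -2  -1 |

Its absolute value is |J| = 6 (the area scaling factor).

Substituting x = -2u + 2v, y = -2u - v into the integrand,

    6x + 6y → -24u + 6v,

so the integral becomes

    ∬_R (-24u + 6v) · |J| du dv = ∫_0^3 ∫_0^3 (-144u + 36v) dv du.

Inner (v): 162 - 432u.
Outer (u): -1458.

Therefore ∬_D (6x + 6y) dx dy = -1458.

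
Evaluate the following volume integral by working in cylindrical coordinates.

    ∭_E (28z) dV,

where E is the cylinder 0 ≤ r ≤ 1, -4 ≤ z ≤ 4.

In cylindrical coordinates, x = r cos(θ), y = r sin(θ), z = z, and dV = r dr dθ dz.

The integrand becomes 28z, so

    ∭_E (28z) dV = ∫_{0}^{2π} ∫_{0}^{1} ∫_{-4}^{4} (28z) · r dz dr dθ.

Inner (z): 0.
Middle (r from 0 to 1): 0.
Outer (θ): 0.

Therefore the triple integral equals 0.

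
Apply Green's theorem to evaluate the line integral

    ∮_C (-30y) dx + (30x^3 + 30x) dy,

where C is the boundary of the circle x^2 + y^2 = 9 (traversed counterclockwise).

Green's theorem converts the closed line integral into a double integral over the enclosed region D:

    ∮_C P dx + Q dy = ∬_D (∂Q/∂x - ∂P/∂y) dA.

Here P = -30y, Q = 30x^3 + 30x, so

    ∂Q/∂x = 90x^2 + 30,    ∂P/∂y = -30,
    ∂Q/∂x - ∂P/∂y = 90x^2 + 60.

D is the region x^2 + y^2 ≤ 9. Evaluating the double integral:

In polar coordinates (x = r cos θ, y = r sin θ, dA = r dr dθ) the integrand becomes 90r^2cos(θ)^2 + 60, so

    ∬_D (90x^2 + 60) dA = ∫_0^{2π} ∫_0^{3} (90r^2cos(θ)^2 + 60) · r dr dθ.

Inner (r from 0 to 3): 3645cos(θ)^2/2 + 270.
Outer (θ from 0 to 2π): 4725π/2.

Therefore ∮_C P dx + Q dy = 4725π/2.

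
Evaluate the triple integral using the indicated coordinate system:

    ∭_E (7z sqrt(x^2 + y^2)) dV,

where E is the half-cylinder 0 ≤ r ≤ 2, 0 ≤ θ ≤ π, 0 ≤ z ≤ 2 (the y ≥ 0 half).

In cylindrical coordinates, x = r cos(θ), y = r sin(θ), z = z, and dV = r dr dθ dz.

The integrand becomes 7r z, so

    ∭_E (7z sqrt(x^2 + y^2)) dV = ∫_{0}^{π} ∫_{0}^{2} ∫_{0}^{2} (7r z) · r dz dr dθ.

Inner (z): 14r^2.
Middle (r from 0 to 2): 112/3.
Outer (θ): 112π/3.

Therefore the triple integral equals 112π/3.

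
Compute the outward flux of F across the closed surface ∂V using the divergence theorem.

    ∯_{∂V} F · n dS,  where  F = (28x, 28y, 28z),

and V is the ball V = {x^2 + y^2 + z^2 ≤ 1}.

By the divergence theorem,

    ∯_{∂V} F · n dS = ∭_V (∇ · F) dV.

Compute the divergence:
    ∇ · F = ∂F_x/∂x + ∂F_y/∂y + ∂F_z/∂z = 28 + 28 + 28 = 84.

In spherical coordinates, x = ρ sin(φ) cos(θ), y = ρ sin(φ) sin(θ), z = ρ cos(φ), dV = ρ^2 sin(φ) dρ dφ dθ, with 0 ≤ ρ ≤ 1, 0 ≤ φ ≤ π, 0 ≤ θ ≤ 2π.

The integrand, after substitution and multiplying by the volume element, becomes (84) · ρ^2 sin(φ), so

    ∭_V (∇·F) dV = ∫_0^{2π} ∫_0^{π} ∫_0^{1} (84) · ρ^2 sin(φ) dρ dφ dθ.

Inner (ρ from 0 to 1): 28sin(φ).
Middle (φ from 0 to π): 56.
Outer (θ from 0 to 2π): 112π.

Therefore ∯_{∂V} F · n dS = 112π.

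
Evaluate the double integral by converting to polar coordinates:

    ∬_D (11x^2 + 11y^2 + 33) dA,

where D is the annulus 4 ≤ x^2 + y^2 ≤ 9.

The region D is 2 ≤ r ≤ 3, 0 ≤ θ ≤ 2π in polar coordinates, where x = r cos(θ), y = r sin(θ), and dA = r dr dθ.

Under the substitution, the integrand becomes 11r^2 + 33, so

    ∬_D (11x^2 + 11y^2 + 33) dA = ∫_{0}^{2π} ∫_{2}^{3} (11r^2 + 33) · r dr dθ.

Inner integral (in r): ∫_{2}^{3} (11r^2 + 33) · r dr = 1045/4.

Outer integral (in θ): ∫_{0}^{2π} (1045/4) dθ = 1045π/2.

Therefore ∬_D (11x^2 + 11y^2 + 33) dA = 1045π/2.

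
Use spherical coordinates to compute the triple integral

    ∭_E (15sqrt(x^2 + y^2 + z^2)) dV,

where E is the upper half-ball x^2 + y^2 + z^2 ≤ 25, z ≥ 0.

In spherical coordinates, x = ρ sin(φ) cos(θ), y = ρ sin(φ) sin(θ), z = ρ cos(φ), and dV = ρ^2 sin(φ) dρ dφ dθ.

The integrand becomes 15ρ, so

    ∭_E (15sqrt(x^2 + y^2 + z^2)) dV = ∫_{0}^{2π} ∫_{0}^{π/2} ∫_{0}^{5} (15ρ) · ρ^2 sin(φ) dρ dφ dθ.

Inner (ρ): 9375sin(φ)/4.
Middle (φ): 9375/4.
Outer (θ): 9375π/2.

Therefore the triple integral equals 9375π/2.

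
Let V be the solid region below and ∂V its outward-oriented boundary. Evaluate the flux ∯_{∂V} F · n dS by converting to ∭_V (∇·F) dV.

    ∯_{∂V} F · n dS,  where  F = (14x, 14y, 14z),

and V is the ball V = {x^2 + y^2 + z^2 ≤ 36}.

By the divergence theorem,

    ∯_{∂V} F · n dS = ∭_V (∇ · F) dV.

Compute the divergence:
    ∇ · F = ∂F_x/∂x + ∂F_y/∂y + ∂F_z/∂z = 14 + 14 + 14 = 42.

In spherical coordinates, x = ρ sin(φ) cos(θ), y = ρ sin(φ) sin(θ), z = ρ cos(φ), dV = ρ^2 sin(φ) dρ dφ dθ, with 0 ≤ ρ ≤ 6, 0 ≤ φ ≤ π, 0 ≤ θ ≤ 2π.

The integrand, after substitution and multiplying by the volume element, becomes (42) · ρ^2 sin(φ), so

    ∭_V (∇·F) dV = ∫_0^{2π} ∫_0^{π} ∫_0^{6} (42) · ρ^2 sin(φ) dρ dφ dθ.

Inner (ρ from 0 to 6): 3024sin(φ).
Middle (φ from 0 to π): 6048.
Outer (θ from 0 to 2π): 12096π.

Therefore ∯_{∂V} F · n dS = 12096π.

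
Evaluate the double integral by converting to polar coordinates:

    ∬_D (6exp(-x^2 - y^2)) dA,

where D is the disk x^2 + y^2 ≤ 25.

The region D is 0 ≤ r ≤ 5, 0 ≤ θ ≤ 2π in polar coordinates, where x = r cos(θ), y = r sin(θ), and dA = r dr dθ.

Under the substitution, the integrand becomes 6exp(-r^2), so

    ∬_D (6exp(-x^2 - y^2)) dA = ∫_{0}^{2π} ∫_{0}^{5} (6exp(-r^2)) · r dr dθ.

Inner integral (in r): ∫_{0}^{5} (6exp(-r^2)) · r dr = 3 - 3exp(-25).

Outer integral (in θ): ∫_{0}^{2π} (3 - 3exp(-25)) dθ = -6π exp(-25) + 6π.

Therefore ∬_D (6exp(-x^2 - y^2)) dA = -6π exp(-25) + 6π.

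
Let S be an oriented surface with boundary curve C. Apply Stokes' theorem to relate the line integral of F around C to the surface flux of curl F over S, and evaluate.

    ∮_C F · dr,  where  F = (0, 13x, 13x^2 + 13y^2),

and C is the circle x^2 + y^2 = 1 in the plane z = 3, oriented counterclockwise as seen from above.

Let S be the flat disk x^2 + y^2 ≤ 1 in the plane z = 3, with upward unit normal n̂ = ẑ. By Stokes' theorem,

    ∮_C F · dr = ∬_S (∇ × F) · n̂ dS = ∬_D (curl F)_z dA,

where D is the disk x^2 + y^2 ≤ 1.

Compute the curl of F = (0, 13x, 13x^2 + 13y^2):
    (∇ × F)_x = ∂F_z/∂y - ∂F_y/∂z = 26y,
    (∇ × F)_y = ∂F_x/∂z - ∂F_z/∂x = -26x,
    (∇ × F)_z = ∂F_y/∂x - ∂F_x/∂y = 13.

On z = 3, (curl F)_z = 13.

Convert to polar (x = r cos θ, y = r sin θ, dA = r dr dθ); the integrand becomes 13, so

    ∬_D (curl F)_z dA = ∫_0^{2π} ∫_0^{1} (13) · r dr dθ.

Inner (r from 0 to 1): 13/2.
Outer (θ from 0 to 2π): 13π.

Therefore ∮_C F · dr = 13π.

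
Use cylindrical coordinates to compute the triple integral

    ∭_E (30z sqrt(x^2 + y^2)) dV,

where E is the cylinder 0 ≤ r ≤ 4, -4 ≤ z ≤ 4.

In cylindrical coordinates, x = r cos(θ), y = r sin(θ), z = z, and dV = r dr dθ dz.

The integrand becomes 30r z, so

    ∭_E (30z sqrt(x^2 + y^2)) dV = ∫_{0}^{2π} ∫_{0}^{4} ∫_{-4}^{4} (30r z) · r dz dr dθ.

Inner (z): 0.
Middle (r from 0 to 4): 0.
Outer (θ): 0.

Therefore the triple integral equals 0.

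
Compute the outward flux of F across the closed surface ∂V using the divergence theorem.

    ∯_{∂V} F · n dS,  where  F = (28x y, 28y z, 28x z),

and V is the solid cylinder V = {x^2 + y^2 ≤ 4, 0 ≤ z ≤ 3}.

By the divergence theorem,

    ∯_{∂V} F · n dS = ∭_V (∇ · F) dV.

Compute the divergence:
    ∇ · F = ∂F_x/∂x + ∂F_y/∂y + ∂F_z/∂z = 28y + 28z + 28x = 28x + 28y + 28z.

In cylindrical coordinates, x = r cos(θ), y = r sin(θ), z = z, dV = r dr dθ dz, with 0 ≤ r ≤ 2, 0 ≤ θ ≤ 2π, 0 ≤ z ≤ 3.

The integrand, after substitution and multiplying by the volume element, becomes (28sqrt(2)r sin(θ + π/4) + 28z) · r, so

    ∭_V (∇·F) dV = ∫_0^{2π} ∫_0^{2} ∫_0^{3} (28sqrt(2)r sin(θ + π/4) + 28z) · r dz dr dθ.

Inner (z from 0 to 3): 42r (2sqrt(2)r sin(θ + π/4) + 3).
Middle (r from 0 to 2): 224sqrt(2)sin(θ + π/4) + 252.
Outer (θ from 0 to 2π): 504π.

Therefore ∯_{∂V} F · n dS = 504π.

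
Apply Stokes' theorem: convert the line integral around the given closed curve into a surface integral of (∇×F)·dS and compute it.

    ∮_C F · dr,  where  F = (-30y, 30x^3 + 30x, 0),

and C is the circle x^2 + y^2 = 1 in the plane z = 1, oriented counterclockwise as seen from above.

Let S be the flat disk x^2 + y^2 ≤ 1 in the plane z = 1, with upward unit normal n̂ = ẑ. By Stokes' theorem,

    ∮_C F · dr = ∬_S (∇ × F) · n̂ dS = ∬_D (curl F)_z dA,

where D is the disk x^2 + y^2 ≤ 1.

Compute the curl of F = (-30y, 30x^3 + 30x, 0):
    (∇ × F)_x = ∂F_z/∂y - ∂F_y/∂z = 0,
    (∇ × F)_y = ∂F_x/∂z - ∂F_z/∂x = 0,
    (∇ × F)_z = ∂F_y/∂x - ∂F_x/∂y = 90x^2 + 60.

On z = 1, (curl F)_z = 90x^2 + 60.

Convert to polar (x = r cos θ, y = r sin θ, dA = r dr dθ); the integrand becomes 90r^2cos(θ)^2 + 60, so

    ∬_D (curl F)_z dA = ∫_0^{2π} ∫_0^{1} (90r^2cos(θ)^2 + 60) · r dr dθ.

Inner (r from 0 to 1): 45cos(θ)^2/2 + 30.
Outer (θ from 0 to 2π): 165π/2.

Therefore ∮_C F · dr = 165π/2.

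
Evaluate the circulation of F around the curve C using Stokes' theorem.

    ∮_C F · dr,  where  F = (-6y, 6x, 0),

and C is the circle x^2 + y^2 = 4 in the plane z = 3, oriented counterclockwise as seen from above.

Let S be the flat disk x^2 + y^2 ≤ 4 in the plane z = 3, with upward unit normal n̂ = ẑ. By Stokes' theorem,

    ∮_C F · dr = ∬_S (∇ × F) · n̂ dS = ∬_D (curl F)_z dA,

where D is the disk x^2 + y^2 ≤ 4.

Compute the curl of F = (-6y, 6x, 0):
    (∇ × F)_x = ∂F_z/∂y - ∂F_y/∂z = 0,
    (∇ × F)_y = ∂F_x/∂z - ∂F_z/∂x = 0,
    (∇ × F)_z = ∂F_y/∂x - ∂F_x/∂y = 12.

On z = 3, (curl F)_z = 12.

Convert to polar (x = r cos θ, y = r sin θ, dA = r dr dθ); the integrand becomes 12, so

    ∬_D (curl F)_z dA = ∫_0^{2π} ∫_0^{2} (12) · r dr dθ.

Inner (r from 0 to 2): 24.
Outer (θ from 0 to 2π): 48π.

Therefore ∮_C F · dr = 48π.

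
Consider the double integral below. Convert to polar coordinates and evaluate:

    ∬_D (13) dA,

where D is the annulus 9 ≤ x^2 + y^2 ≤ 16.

The region D is 3 ≤ r ≤ 4, 0 ≤ θ ≤ 2π in polar coordinates, where x = r cos(θ), y = r sin(θ), and dA = r dr dθ.

Under the substitution, the integrand becomes 13, so

    ∬_D (13) dA = ∫_{0}^{2π} ∫_{3}^{4} (13) · r dr dθ.

Inner integral (in r): ∫_{3}^{4} (13) · r dr = 91/2.

Outer integral (in θ): ∫_{0}^{2π} (91/2) dθ = 91π.

Therefore ∬_D (13) dA = 91π.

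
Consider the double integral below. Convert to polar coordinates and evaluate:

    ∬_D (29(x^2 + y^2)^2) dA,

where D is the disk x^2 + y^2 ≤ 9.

The region D is 0 ≤ r ≤ 3, 0 ≤ θ ≤ 2π in polar coordinates, where x = r cos(θ), y = r sin(θ), and dA = r dr dθ.

Under the substitution, the integrand becomes 29r^4, so

    ∬_D (29(x^2 + y^2)^2) dA = ∫_{0}^{2π} ∫_{0}^{3} (29r^4) · r dr dθ.

Inner integral (in r): ∫_{0}^{3} (29r^4) · r dr = 7047/2.

Outer integral (in θ): ∫_{0}^{2π} (7047/2) dθ = 7047π.

Therefore ∬_D (29(x^2 + y^2)^2) dA = 7047π.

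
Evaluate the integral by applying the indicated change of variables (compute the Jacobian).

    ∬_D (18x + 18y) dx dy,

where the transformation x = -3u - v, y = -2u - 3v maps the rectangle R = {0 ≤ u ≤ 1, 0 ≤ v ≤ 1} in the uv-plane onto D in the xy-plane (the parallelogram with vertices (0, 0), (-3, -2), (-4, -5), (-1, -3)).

Compute the Jacobian determinant of (x, y) with respect to (u, v):

    ∂(x,y)/∂(u,v) = | -3  -1 | = (-3)(-3) - (-1)(-2) = 7.
                   | -2  -3 |

Its absolute value is |J| = 7 (the area scaling factor).

Substituting x = -3u - v, y = -2u - 3v into the integrand,

    18x + 18y → -90u - 72v,

so the integral becomes

    ∬_R (-90u - 72v) · |J| du dv = ∫_0^1 ∫_0^1 (-630u - 504v) dv du.

Inner (v): -630u - 252.
Outer (u): -567.

Therefore ∬_D (18x + 18y) dx dy = -567.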